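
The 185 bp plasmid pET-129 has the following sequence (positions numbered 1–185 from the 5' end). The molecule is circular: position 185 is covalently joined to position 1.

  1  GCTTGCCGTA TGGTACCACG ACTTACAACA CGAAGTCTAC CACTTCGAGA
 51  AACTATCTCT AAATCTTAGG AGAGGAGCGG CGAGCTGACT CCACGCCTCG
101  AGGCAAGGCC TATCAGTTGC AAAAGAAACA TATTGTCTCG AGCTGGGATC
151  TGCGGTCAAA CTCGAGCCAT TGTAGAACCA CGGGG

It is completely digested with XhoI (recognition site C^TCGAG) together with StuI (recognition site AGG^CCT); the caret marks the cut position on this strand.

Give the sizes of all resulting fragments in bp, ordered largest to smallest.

XhoI sites (CTCGAG) start at positions 97, 137, 161.
XhoI cuts after the first base of each site, so after positions 97, 137, 161.
The StuI site (AGGCCT) starts at position 106.
StuI cuts after base 3 of each site, so after position 108.
Combined cut positions: 97, 108, 137, 161.
Circular molecule, 4 cuts → 4 fragments:
  98–108 → 11 bp
  109–137 → 29 bp
  138–161 → 24 bp
  162–185 then 1–97 → 24 + 97 = 121 bp
Sorted largest to smallest: 121, 29, 24, 11 bp.

121, 29, 24, 11 bp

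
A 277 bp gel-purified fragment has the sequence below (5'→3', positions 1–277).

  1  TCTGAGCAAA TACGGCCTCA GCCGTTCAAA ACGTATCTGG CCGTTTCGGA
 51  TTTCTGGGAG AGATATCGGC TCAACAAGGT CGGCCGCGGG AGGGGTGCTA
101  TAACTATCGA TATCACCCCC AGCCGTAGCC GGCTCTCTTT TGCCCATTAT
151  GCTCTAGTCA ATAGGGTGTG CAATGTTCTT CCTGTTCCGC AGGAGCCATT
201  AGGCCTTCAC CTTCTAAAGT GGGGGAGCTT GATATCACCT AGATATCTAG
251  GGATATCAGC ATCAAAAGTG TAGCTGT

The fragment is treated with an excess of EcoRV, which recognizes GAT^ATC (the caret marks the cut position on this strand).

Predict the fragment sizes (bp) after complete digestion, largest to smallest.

122, 64, 47, 23, 11, 10 bp

EcoRV sites (GATATC) start at positions 62, 109, 231, 242, 252.
EcoRV cuts after base 3 of each site, so after positions 64, 111, 233, 244, 254.
Linear molecule, 5 cuts → 6 fragments:
  1–64 → 64 bp
  65–111 → 47 bp
  112–233 → 122 bp
  234–244 → 11 bp
  245–254 → 10 bp
  255–277 → 23 bp
Sorted largest to smallest: 122, 64, 47, 23, 11, 10 bp.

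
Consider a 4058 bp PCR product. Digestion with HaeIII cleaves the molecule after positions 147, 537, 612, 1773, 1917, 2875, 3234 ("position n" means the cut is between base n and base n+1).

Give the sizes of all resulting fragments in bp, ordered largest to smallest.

Linear molecule, 7 cuts → 8 fragments:
  147 − 0 = 147 bp
  537 − 147 = 390 bp
  612 − 537 = 75 bp
  1773 − 612 = 1161 bp
  1917 − 1773 = 144 bp
  2875 − 1917 = 958 bp
  3234 − 2875 = 359 bp
  4058 − 3234 = 824 bp
Sorted largest to smallest: 1161, 958, 824, 390, 359, 147, 144, 75 bp.

1161, 958, 824, 390, 359, 147, 144, 75 bp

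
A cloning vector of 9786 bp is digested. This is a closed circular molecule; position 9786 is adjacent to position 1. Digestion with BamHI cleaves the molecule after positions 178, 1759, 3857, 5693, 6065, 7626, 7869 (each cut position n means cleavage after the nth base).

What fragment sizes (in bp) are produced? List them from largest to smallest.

2098, 2095, 1836, 1581, 1561, 372, 243 bp

Circular molecule, 7 cuts → 7 fragments:
  1759 − 178 = 1581 bp
  3857 − 1759 = 2098 bp
  5693 − 3857 = 1836 bp
  6065 − 5693 = 372 bp
  7626 − 6065 = 1561 bp
  7869 − 7626 = 243 bp
  wrap: 9786 − 7869 + 178 = 2095 bp
Sorted largest to smallest: 2098, 2095, 1836, 1581, 1561, 372, 243 bp.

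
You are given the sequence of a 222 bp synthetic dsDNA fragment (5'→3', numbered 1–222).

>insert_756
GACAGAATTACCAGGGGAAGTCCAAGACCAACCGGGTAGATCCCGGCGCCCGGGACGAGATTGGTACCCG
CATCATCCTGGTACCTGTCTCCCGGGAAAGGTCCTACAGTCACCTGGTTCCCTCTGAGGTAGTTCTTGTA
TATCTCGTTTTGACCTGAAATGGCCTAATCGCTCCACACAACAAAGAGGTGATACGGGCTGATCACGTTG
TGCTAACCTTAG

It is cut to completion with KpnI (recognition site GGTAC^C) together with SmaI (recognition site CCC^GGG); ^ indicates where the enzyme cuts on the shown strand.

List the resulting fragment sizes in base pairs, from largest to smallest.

KpnI sites (GGTACC) start at positions 63, 80.
KpnI cuts after base 5 of each site (before the last base), so after positions 67, 84.
SmaI sites (CCCGGG) start at positions 49, 91.
SmaI cuts after base 3 of each site, so after positions 51, 93.
Combined cut positions: 51, 67, 84, 93.
Linear molecule, 4 cuts → 5 fragments:
  1–51 → 51 bp
  52–67 → 16 bp
  68–84 → 17 bp
  85–93 → 9 bp
  94–222 → 129 bp
Sorted largest to smallest: 129, 51, 17, 16, 9 bp.

129, 51, 17, 16, 9 bp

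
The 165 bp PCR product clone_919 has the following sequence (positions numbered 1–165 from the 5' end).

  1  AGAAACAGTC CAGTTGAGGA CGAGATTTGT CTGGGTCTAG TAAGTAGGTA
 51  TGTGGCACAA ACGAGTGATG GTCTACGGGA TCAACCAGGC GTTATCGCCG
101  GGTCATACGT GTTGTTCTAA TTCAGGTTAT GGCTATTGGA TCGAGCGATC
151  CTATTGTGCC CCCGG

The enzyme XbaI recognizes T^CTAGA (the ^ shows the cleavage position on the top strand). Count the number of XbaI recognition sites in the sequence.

No occurrence of TCTAGA is present in the sequence.
XbaI does not cut: 0 sites.

0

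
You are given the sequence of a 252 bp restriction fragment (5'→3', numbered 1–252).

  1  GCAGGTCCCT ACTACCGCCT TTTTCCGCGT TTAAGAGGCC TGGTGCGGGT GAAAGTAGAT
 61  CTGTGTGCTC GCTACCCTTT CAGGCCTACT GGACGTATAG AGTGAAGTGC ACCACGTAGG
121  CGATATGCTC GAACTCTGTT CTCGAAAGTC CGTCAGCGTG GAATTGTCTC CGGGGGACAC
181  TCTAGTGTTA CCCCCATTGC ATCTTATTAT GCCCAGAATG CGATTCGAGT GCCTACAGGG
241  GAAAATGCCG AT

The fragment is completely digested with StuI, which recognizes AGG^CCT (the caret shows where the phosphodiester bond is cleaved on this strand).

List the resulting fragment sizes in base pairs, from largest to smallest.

168, 46, 38 bp

StuI sites (AGGCCT) start at positions 36, 82.
StuI cuts after base 3 of each site, so after positions 38, 84.
Linear molecule, 2 cuts → 3 fragments:
  1–38 → 38 bp
  39–84 → 46 bp
  85–252 → 168 bp
Sorted largest to smallest: 168, 46, 38 bp.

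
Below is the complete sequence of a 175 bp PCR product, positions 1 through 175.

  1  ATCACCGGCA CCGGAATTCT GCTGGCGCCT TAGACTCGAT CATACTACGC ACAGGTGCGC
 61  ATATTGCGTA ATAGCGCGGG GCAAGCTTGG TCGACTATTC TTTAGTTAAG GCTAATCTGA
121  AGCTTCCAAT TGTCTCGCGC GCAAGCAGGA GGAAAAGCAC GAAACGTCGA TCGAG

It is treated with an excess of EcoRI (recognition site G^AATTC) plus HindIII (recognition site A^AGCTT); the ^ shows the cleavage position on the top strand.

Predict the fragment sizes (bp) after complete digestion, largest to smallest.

The EcoRI site (GAATTC) starts at position 14.
EcoRI cuts after the first base of each site, so after position 14.
HindIII sites (AAGCTT) start at positions 83, 120.
HindIII cuts after the first base of each site, so after positions 83, 120.
Combined cut positions: 14, 83, 120.
Linear molecule, 3 cuts → 4 fragments:
  1–14 → 14 bp
  15–83 → 69 bp
  84–120 → 37 bp
  121–175 → 55 bp
Sorted largest to smallest: 69, 55, 37, 14 bp.

69, 55, 37, 14 bp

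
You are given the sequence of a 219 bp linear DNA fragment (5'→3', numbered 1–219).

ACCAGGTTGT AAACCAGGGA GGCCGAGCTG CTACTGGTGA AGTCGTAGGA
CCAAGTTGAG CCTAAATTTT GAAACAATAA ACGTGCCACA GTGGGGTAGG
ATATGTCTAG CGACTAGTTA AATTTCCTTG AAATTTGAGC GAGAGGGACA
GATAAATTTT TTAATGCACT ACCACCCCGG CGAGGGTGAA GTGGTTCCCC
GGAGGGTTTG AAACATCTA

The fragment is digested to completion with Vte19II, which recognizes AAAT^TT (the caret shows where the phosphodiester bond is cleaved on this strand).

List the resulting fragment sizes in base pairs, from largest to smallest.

67, 62, 56, 23, 11 bp

Vte19II sites (AAATTT) start at positions 64, 120, 131, 154.
Vte19II cuts after base 4 of each site, so after positions 67, 123, 134, 157.
Linear molecule, 4 cuts → 5 fragments:
  1–67 → 67 bp
  68–123 → 56 bp
  124–134 → 11 bp
  135–157 → 23 bp
  158–219 → 62 bp
Sorted largest to smallest: 67, 62, 56, 23, 11 bp.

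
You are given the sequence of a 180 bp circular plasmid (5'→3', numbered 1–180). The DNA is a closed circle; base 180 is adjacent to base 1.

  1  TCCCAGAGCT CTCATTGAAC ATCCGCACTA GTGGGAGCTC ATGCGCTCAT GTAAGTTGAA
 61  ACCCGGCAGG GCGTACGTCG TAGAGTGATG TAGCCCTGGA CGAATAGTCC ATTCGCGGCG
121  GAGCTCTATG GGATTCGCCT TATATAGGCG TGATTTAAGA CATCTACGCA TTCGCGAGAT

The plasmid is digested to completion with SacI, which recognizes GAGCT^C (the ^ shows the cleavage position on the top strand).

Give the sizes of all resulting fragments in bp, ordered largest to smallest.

86, 65, 29 bp

SacI sites (GAGCTC) start at positions 6, 35, 121.
SacI cuts after base 5 of each site (before the last base), so after positions 10, 39, 125.
Circular molecule, 3 cuts → 3 fragments:
  11–39 → 29 bp
  40–125 → 86 bp
  126–180 then 1–10 → 55 + 10 = 65 bp
Sorted largest to smallest: 86, 65, 29 bp.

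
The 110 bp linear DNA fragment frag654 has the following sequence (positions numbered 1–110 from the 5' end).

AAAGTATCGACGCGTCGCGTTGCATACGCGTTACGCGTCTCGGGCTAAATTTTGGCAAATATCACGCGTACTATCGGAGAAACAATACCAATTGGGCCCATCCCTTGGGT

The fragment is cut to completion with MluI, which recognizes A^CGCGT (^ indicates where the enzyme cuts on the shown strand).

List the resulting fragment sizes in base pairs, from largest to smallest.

MluI sites (ACGCGT) start at positions 10, 26, 33, 64.
MluI cuts after the first base of each site, so after positions 10, 26, 33, 64.
Linear molecule, 4 cuts → 5 fragments:
  1–10 → 10 bp
  11–26 → 16 bp
  27–33 → 7 bp
  34–64 → 31 bp
  65–110 → 46 bp
Sorted largest to smallest: 46, 31, 16, 10, 7 bp.

46, 31, 16, 10, 7 bp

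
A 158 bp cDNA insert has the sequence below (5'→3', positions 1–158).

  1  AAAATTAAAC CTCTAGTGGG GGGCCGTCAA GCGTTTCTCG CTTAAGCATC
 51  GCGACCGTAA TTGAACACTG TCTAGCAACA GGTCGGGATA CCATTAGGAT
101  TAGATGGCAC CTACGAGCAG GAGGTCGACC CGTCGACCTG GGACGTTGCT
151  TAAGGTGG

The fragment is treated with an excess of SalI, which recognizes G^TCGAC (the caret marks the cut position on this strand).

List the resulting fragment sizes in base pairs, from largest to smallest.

SalI sites (GTCGAC) start at positions 124, 132.
SalI cuts after the first base of each site, so after positions 124, 132.
Linear molecule, 2 cuts → 3 fragments:
  1–124 → 124 bp
  125–132 → 8 bp
  133–158 → 26 bp
Sorted largest to smallest: 124, 26, 8 bp.

124, 26, 8 bp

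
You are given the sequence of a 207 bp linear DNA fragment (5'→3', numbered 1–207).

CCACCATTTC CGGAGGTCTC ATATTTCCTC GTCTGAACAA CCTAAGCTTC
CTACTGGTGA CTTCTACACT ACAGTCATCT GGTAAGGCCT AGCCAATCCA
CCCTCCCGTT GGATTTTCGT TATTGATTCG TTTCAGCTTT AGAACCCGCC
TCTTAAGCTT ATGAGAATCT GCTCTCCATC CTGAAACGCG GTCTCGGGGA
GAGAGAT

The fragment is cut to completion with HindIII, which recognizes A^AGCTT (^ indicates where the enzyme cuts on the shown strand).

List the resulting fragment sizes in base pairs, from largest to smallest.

111, 52, 44 bp

HindIII sites (AAGCTT) start at positions 44, 155.
HindIII cuts after the first base of each site, so after positions 44, 155.
Linear molecule, 2 cuts → 3 fragments:
  1–44 → 44 bp
  45–155 → 111 bp
  156–207 → 52 bp
Sorted largest to smallest: 111, 52, 44 bp.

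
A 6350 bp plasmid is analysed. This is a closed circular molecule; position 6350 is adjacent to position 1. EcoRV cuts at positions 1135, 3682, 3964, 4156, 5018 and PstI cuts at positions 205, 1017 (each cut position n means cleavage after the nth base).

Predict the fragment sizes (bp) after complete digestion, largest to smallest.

Combined cut positions (sorted): 205, 1017, 1135, 3682, 3964, 4156, 5018.
Circular molecule, 7 cuts → 7 fragments:
  1017 − 205 = 812 bp
  1135 − 1017 = 118 bp
  3682 − 1135 = 2547 bp
  3964 − 3682 = 282 bp
  4156 − 3964 = 192 bp
  5018 − 4156 = 862 bp
  wrap: 6350 − 5018 + 205 = 1537 bp
Sorted largest to smallest: 2547, 1537, 862, 812, 282, 192, 118 bp.

2547, 1537, 862, 812, 282, 192, 118 bp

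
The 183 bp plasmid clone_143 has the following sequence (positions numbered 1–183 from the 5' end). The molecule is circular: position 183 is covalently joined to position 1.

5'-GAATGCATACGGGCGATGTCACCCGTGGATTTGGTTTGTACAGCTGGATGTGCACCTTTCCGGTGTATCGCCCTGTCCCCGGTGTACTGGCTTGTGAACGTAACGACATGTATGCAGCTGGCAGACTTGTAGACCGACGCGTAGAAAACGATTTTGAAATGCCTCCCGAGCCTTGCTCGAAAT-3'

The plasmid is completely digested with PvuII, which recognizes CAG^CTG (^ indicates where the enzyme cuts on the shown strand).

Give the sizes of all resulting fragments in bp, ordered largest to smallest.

109, 74 bp

PvuII sites (CAGCTG) start at positions 41, 115.
PvuII cuts after base 3 of each site, so after positions 43, 117.
Circular molecule, 2 cuts → 2 fragments:
  44–117 → 74 bp
  118–183 then 1–43 → 66 + 43 = 109 bp
Sorted largest to smallest: 109, 74 bp.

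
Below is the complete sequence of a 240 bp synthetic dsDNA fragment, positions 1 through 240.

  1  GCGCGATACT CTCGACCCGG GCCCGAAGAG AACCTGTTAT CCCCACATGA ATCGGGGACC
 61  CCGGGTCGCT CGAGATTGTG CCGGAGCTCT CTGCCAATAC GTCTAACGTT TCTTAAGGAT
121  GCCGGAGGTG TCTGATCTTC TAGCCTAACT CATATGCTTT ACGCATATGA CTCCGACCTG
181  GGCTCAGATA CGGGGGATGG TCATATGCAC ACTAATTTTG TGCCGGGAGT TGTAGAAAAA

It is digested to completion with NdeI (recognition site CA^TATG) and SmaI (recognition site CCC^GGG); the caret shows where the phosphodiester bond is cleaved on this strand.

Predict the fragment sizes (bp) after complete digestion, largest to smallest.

90, 44, 38, 37, 18, 13 bp

NdeI sites (CATATG) start at positions 151, 164, 202.
NdeI cuts after base 2 of each site, so after positions 152, 165, 203.
SmaI sites (CCCGGG) start at positions 16, 60.
SmaI cuts after base 3 of each site, so after positions 18, 62.
Combined cut positions: 18, 62, 152, 165, 203.
Linear molecule, 5 cuts → 6 fragments:
  1–18 → 18 bp
  19–62 → 44 bp
  63–152 → 90 bp
  153–165 → 13 bp
  166–203 → 38 bp
  204–240 → 37 bp
Sorted largest to smallest: 90, 44, 38, 37, 18, 13 bp.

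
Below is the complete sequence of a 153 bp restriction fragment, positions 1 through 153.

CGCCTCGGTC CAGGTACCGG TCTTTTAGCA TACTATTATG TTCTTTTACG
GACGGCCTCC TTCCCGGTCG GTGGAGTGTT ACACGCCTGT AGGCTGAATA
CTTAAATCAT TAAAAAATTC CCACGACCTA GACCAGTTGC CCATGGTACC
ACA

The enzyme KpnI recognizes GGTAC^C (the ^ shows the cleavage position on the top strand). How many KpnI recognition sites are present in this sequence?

GGTACC occurs starting at positions 13, 145.
KpnI cuts at 2 sites.

2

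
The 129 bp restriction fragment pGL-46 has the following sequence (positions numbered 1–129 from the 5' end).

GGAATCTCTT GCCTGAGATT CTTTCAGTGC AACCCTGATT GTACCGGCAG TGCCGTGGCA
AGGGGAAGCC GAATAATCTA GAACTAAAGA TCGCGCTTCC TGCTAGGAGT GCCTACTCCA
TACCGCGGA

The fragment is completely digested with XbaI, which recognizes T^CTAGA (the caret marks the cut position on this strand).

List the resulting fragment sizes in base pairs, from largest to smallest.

77, 52 bp

The XbaI site (TCTAGA) starts at position 77.
XbaI cuts after the first base of each site, so after position 77.
Linear molecule, 1 cut → 2 fragments:
  1–77 → 77 bp
  78–129 → 52 bp
Sorted largest to smallest: 77, 52 bp.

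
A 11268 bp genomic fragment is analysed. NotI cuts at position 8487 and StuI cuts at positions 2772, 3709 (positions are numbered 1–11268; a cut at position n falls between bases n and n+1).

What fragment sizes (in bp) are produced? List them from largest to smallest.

Combined cut positions (sorted): 2772, 3709, 8487.
Linear molecule, 3 cuts → 4 fragments:
  2772 − 0 = 2772 bp
  3709 − 2772 = 937 bp
  8487 − 3709 = 4778 bp
  11268 − 8487 = 2781 bp
Sorted largest to smallest: 4778, 2781, 2772, 937 bp.

4778, 2781, 2772, 937 bp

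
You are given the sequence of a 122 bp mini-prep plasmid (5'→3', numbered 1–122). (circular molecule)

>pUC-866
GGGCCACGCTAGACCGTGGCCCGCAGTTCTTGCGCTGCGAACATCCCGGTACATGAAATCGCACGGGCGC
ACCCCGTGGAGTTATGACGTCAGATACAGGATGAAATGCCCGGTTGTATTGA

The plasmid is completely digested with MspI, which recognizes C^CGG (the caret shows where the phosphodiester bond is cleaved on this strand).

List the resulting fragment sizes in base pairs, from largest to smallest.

MspI sites (CCGG) start at positions 46, 110.
MspI cuts after the first base of each site, so after positions 46, 110.
Circular molecule, 2 cuts → 2 fragments:
  47–110 → 64 bp
  111–122 then 1–46 → 12 + 46 = 58 bp
Sorted largest to smallest: 64, 58 bp.

64, 58 bp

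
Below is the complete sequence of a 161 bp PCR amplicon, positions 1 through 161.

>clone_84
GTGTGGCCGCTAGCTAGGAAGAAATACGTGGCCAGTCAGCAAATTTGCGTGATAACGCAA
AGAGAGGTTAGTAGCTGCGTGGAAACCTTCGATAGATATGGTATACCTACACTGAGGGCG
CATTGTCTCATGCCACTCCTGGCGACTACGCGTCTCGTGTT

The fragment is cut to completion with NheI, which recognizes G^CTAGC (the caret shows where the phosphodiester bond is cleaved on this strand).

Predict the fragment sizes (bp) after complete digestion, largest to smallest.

152, 9 bp

The NheI site (GCTAGC) starts at position 9.
NheI cuts after the first base of each site, so after position 9.
Linear molecule, 1 cut → 2 fragments:
  1–9 → 9 bp
  10–161 → 152 bp
Sorted largest to smallest: 152, 9 bp.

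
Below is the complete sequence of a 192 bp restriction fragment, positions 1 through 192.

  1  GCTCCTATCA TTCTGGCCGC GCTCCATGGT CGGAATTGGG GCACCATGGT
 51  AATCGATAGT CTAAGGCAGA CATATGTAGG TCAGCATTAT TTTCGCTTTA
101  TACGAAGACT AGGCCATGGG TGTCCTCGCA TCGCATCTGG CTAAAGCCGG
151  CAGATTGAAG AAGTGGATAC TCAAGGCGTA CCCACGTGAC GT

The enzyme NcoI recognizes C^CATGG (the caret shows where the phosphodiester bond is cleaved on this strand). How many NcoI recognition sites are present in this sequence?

CCATGG occurs starting at positions 24, 44, 114.
NcoI cuts at 3 sites.

3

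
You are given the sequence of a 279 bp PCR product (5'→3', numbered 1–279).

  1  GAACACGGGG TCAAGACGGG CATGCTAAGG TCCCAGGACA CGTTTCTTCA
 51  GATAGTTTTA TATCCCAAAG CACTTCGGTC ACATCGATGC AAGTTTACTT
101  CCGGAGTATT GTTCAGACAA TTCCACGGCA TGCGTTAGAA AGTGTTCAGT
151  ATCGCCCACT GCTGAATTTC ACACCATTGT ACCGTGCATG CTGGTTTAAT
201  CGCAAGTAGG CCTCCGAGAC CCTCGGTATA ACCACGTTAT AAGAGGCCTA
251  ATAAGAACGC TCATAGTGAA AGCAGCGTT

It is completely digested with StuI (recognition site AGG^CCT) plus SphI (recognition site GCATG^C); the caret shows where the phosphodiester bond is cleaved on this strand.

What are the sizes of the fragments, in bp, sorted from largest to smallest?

108, 58, 36, 33, 24, 20 bp

StuI sites (AGGCCT) start at positions 208, 244.
StuI cuts after base 3 of each site, so after positions 210, 246.
SphI sites (GCATGC) start at positions 20, 128, 186.
SphI cuts after base 5 of each site (before the last base), so after positions 24, 132, 190.
Combined cut positions: 24, 132, 190, 210, 246.
Linear molecule, 5 cuts → 6 fragments:
  1–24 → 24 bp
  25–132 → 108 bp
  133–190 → 58 bp
  191–210 → 20 bp
  211–246 → 36 bp
  247–279 → 33 bp
Sorted largest to smallest: 108, 58, 36, 33, 24, 20 bp.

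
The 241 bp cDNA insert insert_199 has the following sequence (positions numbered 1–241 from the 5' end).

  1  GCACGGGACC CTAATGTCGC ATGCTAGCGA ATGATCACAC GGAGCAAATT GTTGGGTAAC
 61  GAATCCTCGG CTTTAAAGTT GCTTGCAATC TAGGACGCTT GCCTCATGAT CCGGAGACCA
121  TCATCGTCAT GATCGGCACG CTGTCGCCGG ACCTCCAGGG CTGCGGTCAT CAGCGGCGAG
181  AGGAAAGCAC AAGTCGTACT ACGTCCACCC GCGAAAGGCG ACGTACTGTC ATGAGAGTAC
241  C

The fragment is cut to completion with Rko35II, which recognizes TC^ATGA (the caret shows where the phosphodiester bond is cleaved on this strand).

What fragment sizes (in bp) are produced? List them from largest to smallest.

105, 102, 23, 11 bp

Rko35II sites (TCATGA) start at positions 104, 127, 229.
Rko35II cuts after base 2 of each site, so after positions 105, 128, 230.
Linear molecule, 3 cuts → 4 fragments:
  1–105 → 105 bp
  106–128 → 23 bp
  129–230 → 102 bp
  231–241 → 11 bp
Sorted largest to smallest: 105, 102, 23, 11 bp.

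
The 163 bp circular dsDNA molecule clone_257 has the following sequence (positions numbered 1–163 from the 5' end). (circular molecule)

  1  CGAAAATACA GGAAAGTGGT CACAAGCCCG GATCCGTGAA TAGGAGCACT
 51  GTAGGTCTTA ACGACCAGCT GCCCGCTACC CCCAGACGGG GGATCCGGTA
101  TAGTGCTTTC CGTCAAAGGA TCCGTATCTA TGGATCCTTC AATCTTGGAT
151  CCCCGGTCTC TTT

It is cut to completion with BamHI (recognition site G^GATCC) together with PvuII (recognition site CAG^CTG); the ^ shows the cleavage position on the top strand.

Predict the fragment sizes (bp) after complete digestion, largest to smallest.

BamHI sites (GGATCC) start at positions 30, 91, 118, 132, 147.
BamHI cuts after the first base of each site, so after positions 30, 91, 118, 132, 147.
The PvuII site (CAGCTG) starts at position 66.
PvuII cuts after base 3 of each site, so after position 68.
Combined cut positions: 30, 68, 91, 118, 132, 147.
Circular molecule, 6 cuts → 6 fragments:
  31–68 → 38 bp
  69–91 → 23 bp
  92–118 → 27 bp
  119–132 → 14 bp
  133–147 → 15 bp
  148–163 then 1–30 → 16 + 30 = 46 bp
Sorted largest to smallest: 46, 38, 27, 23, 15, 14 bp.

46, 38, 27, 23, 15, 14 bp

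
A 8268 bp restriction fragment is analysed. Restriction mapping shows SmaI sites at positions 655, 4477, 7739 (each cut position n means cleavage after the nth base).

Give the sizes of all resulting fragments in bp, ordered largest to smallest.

Linear molecule, 3 cuts → 4 fragments:
  655 − 0 = 655 bp
  4477 − 655 = 3822 bp
  7739 − 4477 = 3262 bp
  8268 − 7739 = 529 bp
Sorted largest to smallest: 3822, 3262, 655, 529 bp.

3822, 3262, 655, 529 bp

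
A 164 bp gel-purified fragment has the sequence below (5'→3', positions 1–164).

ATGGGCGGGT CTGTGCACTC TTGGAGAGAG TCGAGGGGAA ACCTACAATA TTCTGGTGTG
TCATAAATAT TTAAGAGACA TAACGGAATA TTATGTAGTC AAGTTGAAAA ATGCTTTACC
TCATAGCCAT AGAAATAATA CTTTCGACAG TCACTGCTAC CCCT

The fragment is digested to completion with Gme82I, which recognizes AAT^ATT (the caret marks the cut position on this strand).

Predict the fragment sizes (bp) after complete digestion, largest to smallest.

75, 49, 21, 19 bp

Gme82I sites (AATATT) start at positions 47, 66, 87.
Gme82I cuts after base 3 of each site, so after positions 49, 68, 89.
Linear molecule, 3 cuts → 4 fragments:
  1–49 → 49 bp
  50–68 → 19 bp
  69–89 → 21 bp
  90–164 → 75 bp
Sorted largest to smallest: 75, 49, 21, 19 bp.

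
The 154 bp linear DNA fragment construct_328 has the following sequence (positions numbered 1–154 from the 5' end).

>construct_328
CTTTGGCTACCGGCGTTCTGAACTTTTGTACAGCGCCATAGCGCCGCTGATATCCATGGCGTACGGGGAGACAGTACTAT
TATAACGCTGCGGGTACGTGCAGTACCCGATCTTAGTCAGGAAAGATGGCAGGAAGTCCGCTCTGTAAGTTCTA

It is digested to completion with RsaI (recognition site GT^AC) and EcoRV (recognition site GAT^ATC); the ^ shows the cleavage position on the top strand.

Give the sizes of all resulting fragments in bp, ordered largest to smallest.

50, 29, 22, 20, 13, 11, 9 bp

RsaI sites (GTAC) start at positions 28, 61, 74, 94, 103.
RsaI cuts after base 2 of each site, so after positions 29, 62, 75, 95, 104.
The EcoRV site (GATATC) starts at position 49.
EcoRV cuts after base 3 of each site, so after position 51.
Combined cut positions: 29, 51, 62, 75, 95, 104.
Linear molecule, 6 cuts → 7 fragments:
  1–29 → 29 bp
  30–51 → 22 bp
  52–62 → 11 bp
  63–75 → 13 bp
  76–95 → 20 bp
  96–104 → 9 bp
  105–154 → 50 bp
Sorted largest to smallest: 50, 29, 22, 20, 13, 11, 9 bp.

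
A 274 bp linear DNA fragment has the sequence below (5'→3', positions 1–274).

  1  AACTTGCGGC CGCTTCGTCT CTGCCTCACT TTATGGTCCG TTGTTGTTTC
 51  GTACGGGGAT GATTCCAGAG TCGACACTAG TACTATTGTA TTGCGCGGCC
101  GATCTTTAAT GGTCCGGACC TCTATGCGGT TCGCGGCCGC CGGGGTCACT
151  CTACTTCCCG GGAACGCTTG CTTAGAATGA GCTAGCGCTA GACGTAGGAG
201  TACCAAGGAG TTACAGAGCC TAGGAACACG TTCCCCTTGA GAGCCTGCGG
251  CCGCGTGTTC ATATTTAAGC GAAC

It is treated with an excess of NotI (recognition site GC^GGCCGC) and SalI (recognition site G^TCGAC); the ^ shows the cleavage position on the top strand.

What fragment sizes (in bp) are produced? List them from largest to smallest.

NotI sites (GCGGCCGC) start at positions 6, 133, 247.
NotI cuts after base 2 of each site, so after positions 7, 134, 248.
The SalI site (GTCGAC) starts at position 70.
SalI cuts after the first base of each site, so after position 70.
Combined cut positions: 7, 70, 134, 248.
Linear molecule, 4 cuts → 5 fragments:
  1–7 → 7 bp
  8–70 → 63 bp
  71–134 → 64 bp
  135–248 → 114 bp
  249–274 → 26 bp
Sorted largest to smallest: 114, 64, 63, 26, 7 bp.

114, 64, 63, 26, 7 bp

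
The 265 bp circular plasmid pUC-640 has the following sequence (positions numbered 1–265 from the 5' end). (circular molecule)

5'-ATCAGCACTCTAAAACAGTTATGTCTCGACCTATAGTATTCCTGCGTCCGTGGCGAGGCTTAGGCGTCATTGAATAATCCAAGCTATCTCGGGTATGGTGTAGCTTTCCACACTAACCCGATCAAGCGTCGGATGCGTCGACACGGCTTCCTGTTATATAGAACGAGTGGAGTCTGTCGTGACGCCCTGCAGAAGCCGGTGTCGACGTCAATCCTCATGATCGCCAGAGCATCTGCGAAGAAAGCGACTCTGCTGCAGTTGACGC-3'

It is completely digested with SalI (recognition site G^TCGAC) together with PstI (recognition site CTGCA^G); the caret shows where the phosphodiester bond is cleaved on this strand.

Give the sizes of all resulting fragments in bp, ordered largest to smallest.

145, 56, 54, 10 bp

SalI sites (GTCGAC) start at positions 137, 201.
SalI cuts after the first base of each site, so after positions 137, 201.
PstI sites (CTGCAG) start at positions 187, 253.
PstI cuts after base 5 of each site (before the last base), so after positions 191, 257.
Combined cut positions: 137, 191, 201, 257.
Circular molecule, 4 cuts → 4 fragments:
  138–191 → 54 bp
  192–201 → 10 bp
  202–257 → 56 bp
  258–265 then 1–137 → 8 + 137 = 145 bp
Sorted largest to smallest: 145, 56, 54, 10 bp.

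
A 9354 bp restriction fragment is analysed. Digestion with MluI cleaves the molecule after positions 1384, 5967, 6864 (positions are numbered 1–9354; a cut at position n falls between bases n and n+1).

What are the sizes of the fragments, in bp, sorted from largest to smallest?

Linear molecule, 3 cuts → 4 fragments:
  1384 − 0 = 1384 bp
  5967 − 1384 = 4583 bp
  6864 − 5967 = 897 bp
  9354 − 6864 = 2490 bp
Sorted largest to smallest: 4583, 2490, 1384, 897 bp.

4583, 2490, 1384, 897 bp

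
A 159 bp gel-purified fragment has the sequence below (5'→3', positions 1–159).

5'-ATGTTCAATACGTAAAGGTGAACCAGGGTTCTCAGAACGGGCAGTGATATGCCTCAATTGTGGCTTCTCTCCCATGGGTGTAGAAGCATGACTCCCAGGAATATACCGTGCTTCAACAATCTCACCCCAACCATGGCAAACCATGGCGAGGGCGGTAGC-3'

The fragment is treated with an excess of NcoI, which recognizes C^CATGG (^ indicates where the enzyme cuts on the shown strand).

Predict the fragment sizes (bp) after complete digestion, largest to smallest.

72, 59, 18, 10 bp

NcoI sites (CCATGG) start at positions 72, 131, 141.
NcoI cuts after the first base of each site, so after positions 72, 131, 141.
Linear molecule, 3 cuts → 4 fragments:
  1–72 → 72 bp
  73–131 → 59 bp
  132–141 → 10 bp
  142–159 → 18 bp
Sorted largest to smallest: 72, 59, 18, 10 bp.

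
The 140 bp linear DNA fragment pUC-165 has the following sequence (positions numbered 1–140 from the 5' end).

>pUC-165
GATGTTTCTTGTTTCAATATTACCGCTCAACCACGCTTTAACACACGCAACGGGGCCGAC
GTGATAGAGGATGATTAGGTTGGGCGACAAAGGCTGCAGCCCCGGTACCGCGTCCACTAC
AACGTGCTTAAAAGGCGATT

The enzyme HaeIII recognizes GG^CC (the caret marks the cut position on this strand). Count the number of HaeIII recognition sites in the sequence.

GGCC occurs starting at position 54.
HaeIII cuts at 1 site.

1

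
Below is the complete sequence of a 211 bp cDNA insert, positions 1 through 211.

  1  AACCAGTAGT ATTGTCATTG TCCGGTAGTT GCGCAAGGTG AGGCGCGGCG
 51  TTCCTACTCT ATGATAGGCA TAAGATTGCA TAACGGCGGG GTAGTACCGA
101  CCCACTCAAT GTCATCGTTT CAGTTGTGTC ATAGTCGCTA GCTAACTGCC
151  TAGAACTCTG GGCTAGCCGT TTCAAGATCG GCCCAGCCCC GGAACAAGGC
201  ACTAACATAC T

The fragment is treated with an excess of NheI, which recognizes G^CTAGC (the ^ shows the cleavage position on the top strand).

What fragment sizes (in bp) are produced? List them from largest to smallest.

137, 49, 25 bp

NheI sites (GCTAGC) start at positions 137, 162.
NheI cuts after the first base of each site, so after positions 137, 162.
Linear molecule, 2 cuts → 3 fragments:
  1–137 → 137 bp
  138–162 → 25 bp
  163–211 → 49 bp
Sorted largest to smallest: 137, 49, 25 bp.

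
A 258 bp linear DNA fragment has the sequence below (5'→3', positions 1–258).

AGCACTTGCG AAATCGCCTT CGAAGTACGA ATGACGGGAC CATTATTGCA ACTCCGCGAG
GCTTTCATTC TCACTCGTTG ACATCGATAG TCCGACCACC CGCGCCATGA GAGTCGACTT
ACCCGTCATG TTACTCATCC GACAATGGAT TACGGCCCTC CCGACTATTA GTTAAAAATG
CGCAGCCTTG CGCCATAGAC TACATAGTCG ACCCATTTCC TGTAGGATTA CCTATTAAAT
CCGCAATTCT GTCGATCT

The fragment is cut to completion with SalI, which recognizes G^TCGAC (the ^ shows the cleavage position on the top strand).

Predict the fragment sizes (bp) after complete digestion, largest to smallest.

113, 94, 51 bp

SalI sites (GTCGAC) start at positions 113, 207.
SalI cuts after the first base of each site, so after positions 113, 207.
Linear molecule, 2 cuts → 3 fragments:
  1–113 → 113 bp
  114–207 → 94 bp
  208–258 → 51 bp
Sorted largest to smallest: 113, 94, 51 bp.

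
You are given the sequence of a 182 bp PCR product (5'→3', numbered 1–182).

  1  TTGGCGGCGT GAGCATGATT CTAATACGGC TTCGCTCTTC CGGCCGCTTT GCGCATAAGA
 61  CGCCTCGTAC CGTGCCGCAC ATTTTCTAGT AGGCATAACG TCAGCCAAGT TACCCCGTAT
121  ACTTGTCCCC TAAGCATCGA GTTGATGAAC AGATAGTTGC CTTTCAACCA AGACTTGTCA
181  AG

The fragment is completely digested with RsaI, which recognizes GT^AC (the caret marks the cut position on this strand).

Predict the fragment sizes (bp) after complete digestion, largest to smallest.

The RsaI site (GTAC) starts at position 67.
RsaI cuts after base 2 of each site, so after position 68.
Linear molecule, 1 cut → 2 fragments:
  1–68 → 68 bp
  69–182 → 114 bp
Sorted largest to smallest: 114, 68 bp.

114, 68 bp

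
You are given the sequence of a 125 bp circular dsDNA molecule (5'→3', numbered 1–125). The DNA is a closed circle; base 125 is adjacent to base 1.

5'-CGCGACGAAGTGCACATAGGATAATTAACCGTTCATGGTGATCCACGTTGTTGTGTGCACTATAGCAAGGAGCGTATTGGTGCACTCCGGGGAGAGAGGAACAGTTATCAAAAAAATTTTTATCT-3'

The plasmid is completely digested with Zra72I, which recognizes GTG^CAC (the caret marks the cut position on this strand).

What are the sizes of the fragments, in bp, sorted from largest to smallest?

55, 45, 25 bp

Zra72I sites (GTGCAC) start at positions 10, 55, 80.
Zra72I cuts after base 3 of each site, so after positions 12, 57, 82.
Circular molecule, 3 cuts → 3 fragments:
  13–57 → 45 bp
  58–82 → 25 bp
  83–125 then 1–12 → 43 + 12 = 55 bp
Sorted largest to smallest: 55, 45, 25 bp.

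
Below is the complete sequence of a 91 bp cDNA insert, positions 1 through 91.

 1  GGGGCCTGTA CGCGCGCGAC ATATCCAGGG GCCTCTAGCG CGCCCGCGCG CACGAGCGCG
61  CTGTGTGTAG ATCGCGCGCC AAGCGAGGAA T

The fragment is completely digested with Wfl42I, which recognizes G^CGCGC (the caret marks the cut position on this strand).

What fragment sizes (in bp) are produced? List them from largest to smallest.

26, 18, 17, 12, 10, 8 bp

Wfl42I sites (GCGCGC) start at positions 12, 38, 46, 56, 74.
Wfl42I cuts after the first base of each site, so after positions 12, 38, 46, 56, 74.
Linear molecule, 5 cuts → 6 fragments:
  1–12 → 12 bp
  13–38 → 26 bp
  39–46 → 8 bp
  47–56 → 10 bp
  57–74 → 18 bp
  75–91 → 17 bp
Sorted largest to smallest: 26, 18, 17, 12, 10, 8 bp.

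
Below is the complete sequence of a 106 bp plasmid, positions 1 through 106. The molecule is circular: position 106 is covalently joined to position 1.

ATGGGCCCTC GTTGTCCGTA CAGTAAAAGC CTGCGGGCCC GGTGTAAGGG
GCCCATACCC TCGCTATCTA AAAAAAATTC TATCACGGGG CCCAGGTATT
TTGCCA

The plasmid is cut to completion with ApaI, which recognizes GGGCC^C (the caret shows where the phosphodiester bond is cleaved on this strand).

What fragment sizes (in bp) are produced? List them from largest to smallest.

39, 32, 21, 14 bp

ApaI sites (GGGCCC) start at positions 3, 35, 49, 88.
ApaI cuts after base 5 of each site (before the last base), so after positions 7, 39, 53, 92.
Circular molecule, 4 cuts → 4 fragments:
  8–39 → 32 bp
  40–53 → 14 bp
  54–92 → 39 bp
  93–106 then 1–7 → 14 + 7 = 21 bp
Sorted largest to smallest: 39, 32, 21, 14 bp.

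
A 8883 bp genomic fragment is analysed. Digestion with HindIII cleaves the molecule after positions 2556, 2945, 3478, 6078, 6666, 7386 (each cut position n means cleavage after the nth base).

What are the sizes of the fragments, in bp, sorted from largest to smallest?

2600, 2556, 1497, 720, 588, 533, 389 bp

Linear molecule, 6 cuts → 7 fragments:
  2556 − 0 = 2556 bp
  2945 − 2556 = 389 bp
  3478 − 2945 = 533 bp
  6078 − 3478 = 2600 bp
  6666 − 6078 = 588 bp
  7386 − 6666 = 720 bp
  8883 − 7386 = 1497 bp
Sorted largest to smallest: 2600, 2556, 1497, 720, 588, 533, 389 bp.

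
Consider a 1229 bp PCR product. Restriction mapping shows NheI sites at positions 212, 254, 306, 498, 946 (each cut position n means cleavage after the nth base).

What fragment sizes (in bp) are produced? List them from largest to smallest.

448, 283, 212, 192, 52, 42 bp

Linear molecule, 5 cuts → 6 fragments:
  212 − 0 = 212 bp
  254 − 212 = 42 bp
  306 − 254 = 52 bp
  498 − 306 = 192 bp
  946 − 498 = 448 bp
  1229 − 946 = 283 bp
Sorted largest to smallest: 448, 283, 212, 192, 52, 42 bp.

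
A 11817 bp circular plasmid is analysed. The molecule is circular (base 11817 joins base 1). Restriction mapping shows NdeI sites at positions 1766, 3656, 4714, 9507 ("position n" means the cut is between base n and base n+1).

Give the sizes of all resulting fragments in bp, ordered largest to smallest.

4793, 4076, 1890, 1058 bp

Circular molecule, 4 cuts → 4 fragments:
  3656 − 1766 = 1890 bp
  4714 − 3656 = 1058 bp
  9507 − 4714 = 4793 bp
  wrap: 11817 − 9507 + 1766 = 4076 bp
Sorted largest to smallest: 4793, 4076, 1890, 1058 bp.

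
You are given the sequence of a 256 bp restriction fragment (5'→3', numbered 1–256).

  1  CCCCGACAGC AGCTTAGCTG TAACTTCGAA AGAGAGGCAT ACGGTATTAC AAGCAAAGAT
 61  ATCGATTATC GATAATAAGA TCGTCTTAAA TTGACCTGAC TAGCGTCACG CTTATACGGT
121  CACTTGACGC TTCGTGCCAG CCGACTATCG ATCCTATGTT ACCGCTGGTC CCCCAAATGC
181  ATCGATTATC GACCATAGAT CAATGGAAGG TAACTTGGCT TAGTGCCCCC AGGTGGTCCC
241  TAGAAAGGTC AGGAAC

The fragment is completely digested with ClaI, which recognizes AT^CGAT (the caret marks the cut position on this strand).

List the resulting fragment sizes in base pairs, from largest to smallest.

ClaI sites (ATCGAT) start at positions 61, 68, 147, 181.
ClaI cuts after base 2 of each site, so after positions 62, 69, 148, 182.
Linear molecule, 4 cuts → 5 fragments:
  1–62 → 62 bp
  63–69 → 7 bp
  70–148 → 79 bp
  149–182 → 34 bp
  183–256 → 74 bp
Sorted largest to smallest: 79, 74, 62, 34, 7 bp.

79, 74, 62, 34, 7 bp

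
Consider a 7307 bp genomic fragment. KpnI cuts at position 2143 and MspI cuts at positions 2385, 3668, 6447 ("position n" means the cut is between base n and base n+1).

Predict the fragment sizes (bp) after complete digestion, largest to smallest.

Combined cut positions (sorted): 2143, 2385, 3668, 6447.
Linear molecule, 4 cuts → 5 fragments:
  2143 − 0 = 2143 bp
  2385 − 2143 = 242 bp
  3668 − 2385 = 1283 bp
  6447 − 3668 = 2779 bp
  7307 − 6447 = 860 bp
Sorted largest to smallest: 2779, 2143, 1283, 860, 242 bp.

2779, 2143, 1283, 860, 242 bp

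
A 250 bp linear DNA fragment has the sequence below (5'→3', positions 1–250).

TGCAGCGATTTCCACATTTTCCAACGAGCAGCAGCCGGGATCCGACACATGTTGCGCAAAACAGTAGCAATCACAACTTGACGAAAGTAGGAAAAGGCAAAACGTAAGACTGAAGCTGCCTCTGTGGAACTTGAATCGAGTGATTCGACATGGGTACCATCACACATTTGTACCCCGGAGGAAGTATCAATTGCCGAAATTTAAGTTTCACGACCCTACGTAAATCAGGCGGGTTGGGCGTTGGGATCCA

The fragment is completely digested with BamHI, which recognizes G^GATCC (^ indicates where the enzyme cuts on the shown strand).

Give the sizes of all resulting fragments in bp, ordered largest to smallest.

206, 38, 6 bp

BamHI sites (GGATCC) start at positions 38, 244.
BamHI cuts after the first base of each site, so after positions 38, 244.
Linear molecule, 2 cuts → 3 fragments:
  1–38 → 38 bp
  39–244 → 206 bp
  245–250 → 6 bp
Sorted largest to smallest: 206, 38, 6 bp.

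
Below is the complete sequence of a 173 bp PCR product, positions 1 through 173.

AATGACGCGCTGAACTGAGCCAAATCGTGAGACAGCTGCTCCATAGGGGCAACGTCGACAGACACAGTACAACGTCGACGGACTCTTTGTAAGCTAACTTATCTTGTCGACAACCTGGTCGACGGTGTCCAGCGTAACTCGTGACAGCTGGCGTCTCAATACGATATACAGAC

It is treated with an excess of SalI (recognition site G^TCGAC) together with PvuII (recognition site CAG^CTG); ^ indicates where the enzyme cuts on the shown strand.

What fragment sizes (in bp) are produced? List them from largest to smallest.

35, 32, 29, 26, 20, 19, 12 bp

SalI sites (GTCGAC) start at positions 54, 74, 106, 118.
SalI cuts after the first base of each site, so after positions 54, 74, 106, 118.
PvuII sites (CAGCTG) start at positions 33, 145.
PvuII cuts after base 3 of each site, so after positions 35, 147.
Combined cut positions: 35, 54, 74, 106, 118, 147.
Linear molecule, 6 cuts → 7 fragments:
  1–35 → 35 bp
  36–54 → 19 bp
  55–74 → 20 bp
  75–106 → 32 bp
  107–118 → 12 bp
  119–147 → 29 bp
  148–173 → 26 bp
Sorted largest to smallest: 35, 32, 29, 26, 20, 19, 12 bp.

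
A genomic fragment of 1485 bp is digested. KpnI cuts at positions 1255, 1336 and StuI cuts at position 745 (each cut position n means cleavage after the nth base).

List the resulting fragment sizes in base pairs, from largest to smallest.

Combined cut positions (sorted): 745, 1255, 1336.
Linear molecule, 3 cuts → 4 fragments:
  745 − 0 = 745 bp
  1255 − 745 = 510 bp
  1336 − 1255 = 81 bp
  1485 − 1336 = 149 bp
Sorted largest to smallest: 745, 510, 149, 81 bp.

745, 510, 149, 81 bp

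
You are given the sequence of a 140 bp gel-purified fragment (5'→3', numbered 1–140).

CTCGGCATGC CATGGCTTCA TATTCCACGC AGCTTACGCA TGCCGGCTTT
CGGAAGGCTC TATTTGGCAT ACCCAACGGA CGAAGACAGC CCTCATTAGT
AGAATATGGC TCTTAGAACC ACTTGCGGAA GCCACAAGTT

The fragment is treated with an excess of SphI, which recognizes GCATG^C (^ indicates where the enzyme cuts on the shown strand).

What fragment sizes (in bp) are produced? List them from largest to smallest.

SphI sites (GCATGC) start at positions 5, 38.
SphI cuts after base 5 of each site (before the last base), so after positions 9, 42.
Linear molecule, 2 cuts → 3 fragments:
  1–9 → 9 bp
  10–42 → 33 bp
  43–140 → 98 bp
Sorted largest to smallest: 98, 33, 9 bp.

98, 33, 9 bp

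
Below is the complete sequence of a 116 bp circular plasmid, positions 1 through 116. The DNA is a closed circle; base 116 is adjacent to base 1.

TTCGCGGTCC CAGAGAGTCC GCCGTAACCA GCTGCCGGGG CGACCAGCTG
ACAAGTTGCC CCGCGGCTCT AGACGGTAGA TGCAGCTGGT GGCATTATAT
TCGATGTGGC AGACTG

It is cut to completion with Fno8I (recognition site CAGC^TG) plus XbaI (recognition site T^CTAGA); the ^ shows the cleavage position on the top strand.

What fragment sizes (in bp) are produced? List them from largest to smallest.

Fno8I sites (CAGCTG) start at positions 29, 45, 83.
Fno8I cuts after base 4 of each site, so after positions 32, 48, 86.
The XbaI site (TCTAGA) starts at position 68.
XbaI cuts after the first base of each site, so after position 68.
Combined cut positions: 32, 48, 68, 86.
Circular molecule, 4 cuts → 4 fragments:
  33–48 → 16 bp
  49–68 → 20 bp
  69–86 → 18 bp
  87–116 then 1–32 → 30 + 32 = 62 bp
Sorted largest to smallest: 62, 20, 18, 16 bp.

62, 20, 18, 16 bp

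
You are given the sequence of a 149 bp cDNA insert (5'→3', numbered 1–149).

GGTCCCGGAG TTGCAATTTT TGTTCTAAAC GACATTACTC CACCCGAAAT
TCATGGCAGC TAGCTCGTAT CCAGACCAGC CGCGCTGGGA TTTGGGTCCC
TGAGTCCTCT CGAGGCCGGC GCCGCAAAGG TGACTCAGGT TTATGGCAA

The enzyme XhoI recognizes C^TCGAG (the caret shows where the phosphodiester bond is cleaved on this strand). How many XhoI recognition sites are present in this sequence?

1

CTCGAG occurs starting at position 109.
XhoI cuts at 1 site.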